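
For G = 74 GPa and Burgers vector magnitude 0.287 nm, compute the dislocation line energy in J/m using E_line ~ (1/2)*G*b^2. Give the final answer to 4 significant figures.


E = G*b^2/2
b = 0.287 nm = 2.87e-10 m
G = 74 GPa = 7.4e+10 Pa
E = 0.5 * 7.4e+10 * (2.87e-10)^2
E = 3.048e-09 J/m


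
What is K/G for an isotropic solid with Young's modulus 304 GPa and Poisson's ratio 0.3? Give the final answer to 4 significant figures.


G = E / (2*(1+nu))
G = 304 / (2*(1+0.3)) = 116.923 GPa
K = E / (3*(1-2*nu))
K = 304 / (3*(1-2*0.3)) = 253.333 GPa
K/G = 253.333 / 116.923 = 2.167


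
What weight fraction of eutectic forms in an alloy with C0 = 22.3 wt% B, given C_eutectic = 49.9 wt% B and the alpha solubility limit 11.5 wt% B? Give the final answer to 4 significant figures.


f_primary = (C_e - C0) / (C_e - C_alpha_max)
f_primary = (49.9 - 22.3) / (49.9 - 11.5)
f_primary = 0.71875
f_eutectic = 1 - 0.71875 = 0.2813


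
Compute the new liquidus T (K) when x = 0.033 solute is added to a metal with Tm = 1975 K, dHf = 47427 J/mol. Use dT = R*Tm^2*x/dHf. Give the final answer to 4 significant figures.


dT = R*Tm^2*x / dHf
dT = 8.314 * 1975^2 * 0.033 / 47427
dT = 22.5649 K
T_new = 1975 - 22.5649 = 1952 K


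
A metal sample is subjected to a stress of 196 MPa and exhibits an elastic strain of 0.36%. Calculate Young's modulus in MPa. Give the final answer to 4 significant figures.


E = sigma / epsilon
epsilon = 0.36% = 3.6e-03
E = 196 / 3.6e-03
E = 54440 MPa


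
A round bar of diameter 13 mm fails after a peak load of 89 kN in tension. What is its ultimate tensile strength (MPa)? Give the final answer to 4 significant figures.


A0 = pi*(d/2)^2 = pi*(13/2)^2 = 132.732 mm^2
UTS = F_max / A0 = 89*1000 / 132.732
UTS = 670.5 MPa


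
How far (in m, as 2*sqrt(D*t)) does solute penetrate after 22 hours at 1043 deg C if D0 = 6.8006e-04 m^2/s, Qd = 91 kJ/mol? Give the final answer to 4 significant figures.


Step 1: D = D0 * exp(-Qd/(R*T))
T = 1316.15 K
D = 6.8006e-04 * exp(-91e3 / (8.314 * 1316.15)) = 1.66287e-07 m^2/s
Step 2: L = 2*sqrt(D*t)
t = 22 h = 79200 s
L = 2*sqrt(1.66287e-07 * 79200) = 0.2295 m


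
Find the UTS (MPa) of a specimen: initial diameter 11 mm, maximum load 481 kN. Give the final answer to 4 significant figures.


A0 = pi*(d/2)^2 = pi*(11/2)^2 = 95.0332 mm^2
UTS = F_max / A0 = 481*1000 / 95.0332
UTS = 5061 MPa


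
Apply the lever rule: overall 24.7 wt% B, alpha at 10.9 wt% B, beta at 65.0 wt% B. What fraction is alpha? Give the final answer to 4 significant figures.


f_alpha = (C_beta - C0) / (C_beta - C_alpha)
f_alpha = (65.0 - 24.7) / (65.0 - 10.9)
f_alpha = 0.7449


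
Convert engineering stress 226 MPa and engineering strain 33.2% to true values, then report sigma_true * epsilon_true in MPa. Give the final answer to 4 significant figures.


sigma_true = sigma_eng * (1 + epsilon_eng)
sigma_true = 226 * (1 + 0.332) = 301.032 MPa
epsilon_true = ln(1 + epsilon_eng)
epsilon_true = ln(1 + 0.332) = 0.286682
sigma_true * epsilon_true = 301.032 * 0.286682 = 86.3 MPa


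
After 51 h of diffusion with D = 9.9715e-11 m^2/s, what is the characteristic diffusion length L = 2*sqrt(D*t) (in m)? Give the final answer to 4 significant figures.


t = 51 hr = 183600 s
Diffusion length = 2*sqrt(D*t)
= 2*sqrt(9.9715e-11 * 183600)
= 8.557e-03 m


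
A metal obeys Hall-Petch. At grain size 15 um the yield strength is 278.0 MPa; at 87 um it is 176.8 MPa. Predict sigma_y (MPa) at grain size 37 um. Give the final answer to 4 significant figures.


sigma_y = sigma0 + k / sqrt(d)
1/sqrt(d1) = 1/sqrt(1.5e-05) = 258.199;  1/sqrt(d2) = 107.211
k = (sigma1 - sigma2) / (1/sqrt(d1) - 1/sqrt(d2)) = (278.0 - 176.8) / (258.199 - 107.211) = 0.670254 MPa*m^0.5
sigma0 = sigma1 - k/sqrt(d1) = 278.0 - 0.670254*258.199 = 104.941 MPa
sigma_y(d3) = 104.941 + 0.670254 / sqrt(3.7e-05) = 215.1 MPa


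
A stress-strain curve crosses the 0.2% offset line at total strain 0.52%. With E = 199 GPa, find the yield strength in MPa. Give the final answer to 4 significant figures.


Offset strain = 0.002
Elastic strain at yield = total_strain - offset = 5.2e-03 - 0.002 = 3.2e-03
sigma_y = E * elastic_strain = 199000 * 3.2e-03
sigma_y = 636.8 MPa


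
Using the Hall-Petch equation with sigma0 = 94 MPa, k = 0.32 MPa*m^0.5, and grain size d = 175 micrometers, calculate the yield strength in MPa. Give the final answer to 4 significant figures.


sigma_y = sigma0 + k / sqrt(d)
d = 175 um = 1.75e-04 m
sigma_y = 94 + 0.32 / sqrt(1.75e-04)
sigma_y = 118.2 MPa


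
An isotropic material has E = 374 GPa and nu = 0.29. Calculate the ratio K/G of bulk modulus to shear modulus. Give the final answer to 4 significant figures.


G = E / (2*(1+nu))
G = 374 / (2*(1+0.29)) = 144.961 GPa
K = E / (3*(1-2*nu))
K = 374 / (3*(1-2*0.29)) = 296.825 GPa
K/G = 296.825 / 144.961 = 2.048


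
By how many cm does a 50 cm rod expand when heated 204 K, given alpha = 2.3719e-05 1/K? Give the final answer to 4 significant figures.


dL = L0 * alpha * dT
dL = 50 * 2.3719e-05 * 204
dL = 0.2419 cm


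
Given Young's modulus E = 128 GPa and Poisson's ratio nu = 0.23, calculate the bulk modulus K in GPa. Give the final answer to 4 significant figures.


K = E / (3*(1-2*nu))
K = 128 / (3*(1-2*0.23))
K = 79.01 GPa


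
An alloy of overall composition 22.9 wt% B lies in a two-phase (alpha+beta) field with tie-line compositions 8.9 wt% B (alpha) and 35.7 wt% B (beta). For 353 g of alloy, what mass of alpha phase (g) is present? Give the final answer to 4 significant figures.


f_alpha = (C_beta - C0) / (C_beta - C_alpha)
f_alpha = (35.7 - 22.9) / (35.7 - 8.9) = 0.477612
m_alpha = f_alpha * m_total = 0.477612 * 353 = 168.6 g


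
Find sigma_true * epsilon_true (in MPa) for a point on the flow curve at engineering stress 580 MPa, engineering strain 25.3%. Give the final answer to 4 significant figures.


sigma_true = sigma_eng * (1 + epsilon_eng)
sigma_true = 580 * (1 + 0.253) = 726.74 MPa
epsilon_true = ln(1 + epsilon_eng)
epsilon_true = ln(1 + 0.253) = 0.225541
sigma_true * epsilon_true = 726.74 * 0.225541 = 163.9 MPa


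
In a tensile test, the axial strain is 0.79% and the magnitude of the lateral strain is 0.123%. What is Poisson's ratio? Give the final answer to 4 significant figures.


nu = -epsilon_lat / epsilon_axial
Lateral strain is contraction (negative), so using magnitudes:
nu = 0.123 / 0.79
nu = 0.1557


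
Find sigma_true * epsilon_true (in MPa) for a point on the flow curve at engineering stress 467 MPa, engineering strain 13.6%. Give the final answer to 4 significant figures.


sigma_true = sigma_eng * (1 + epsilon_eng)
sigma_true = 467 * (1 + 0.136) = 530.512 MPa
epsilon_true = ln(1 + epsilon_eng)
epsilon_true = ln(1 + 0.136) = 0.127513
sigma_true * epsilon_true = 530.512 * 0.127513 = 67.65 MPa


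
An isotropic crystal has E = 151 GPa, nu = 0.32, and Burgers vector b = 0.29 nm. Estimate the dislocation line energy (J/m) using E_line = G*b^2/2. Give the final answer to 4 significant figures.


Step 1: G = E / (2*(1+nu))
G = 151 / (2*(1+0.32)) = 57.197 GPa = 5.7197e+10 Pa
Step 2: E_line = G*b^2/2
b = 0.29 nm = 2.9e-10 m
E_line = 0.5 * 5.7197e+10 * (2.9e-10)^2 = 2.405e-09 J/m


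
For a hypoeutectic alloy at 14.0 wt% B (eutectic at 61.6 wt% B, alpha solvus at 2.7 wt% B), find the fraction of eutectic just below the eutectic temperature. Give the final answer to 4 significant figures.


f_primary = (C_e - C0) / (C_e - C_alpha_max)
f_primary = (61.6 - 14.0) / (61.6 - 2.7)
f_primary = 0.808149
f_eutectic = 1 - 0.808149 = 0.1919


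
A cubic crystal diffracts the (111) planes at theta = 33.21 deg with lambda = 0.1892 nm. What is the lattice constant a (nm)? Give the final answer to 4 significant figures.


d = lambda / (2*sin(theta))
d = 0.1892 / (2*sin(33.21 deg))
d = 0.172719 nm
a = d * sqrt(h^2+k^2+l^2) = 0.172719 * sqrt(3)
a = 0.2992 nm


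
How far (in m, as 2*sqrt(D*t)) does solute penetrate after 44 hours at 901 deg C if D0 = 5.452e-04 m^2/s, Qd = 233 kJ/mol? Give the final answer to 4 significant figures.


Step 1: D = D0 * exp(-Qd/(R*T))
T = 1174.15 K
D = 5.452e-04 * exp(-233e3 / (8.314 * 1174.15)) = 2.34782e-14 m^2/s
Step 2: L = 2*sqrt(D*t)
t = 44 h = 158400 s
L = 2*sqrt(2.34782e-14 * 158400) = 1.22e-04 m


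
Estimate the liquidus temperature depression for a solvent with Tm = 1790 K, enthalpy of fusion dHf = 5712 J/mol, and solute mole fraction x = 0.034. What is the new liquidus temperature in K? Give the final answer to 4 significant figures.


dT = R*Tm^2*x / dHf
dT = 8.314 * 1790^2 * 0.034 / 5712
dT = 158.565 K
T_new = 1790 - 158.565 = 1631 K


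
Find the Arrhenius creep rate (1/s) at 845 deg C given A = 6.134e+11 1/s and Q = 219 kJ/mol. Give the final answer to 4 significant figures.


rate = A * exp(-Q / (R*T))
T = 845 + 273.15 = 1118.15 K
rate = 6.134e+11 * exp(-219e3 / (8.314 * 1118.15))
rate = 36.04 1/s


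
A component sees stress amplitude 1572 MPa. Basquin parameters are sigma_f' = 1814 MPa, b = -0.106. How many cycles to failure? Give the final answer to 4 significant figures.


sigma_a = sigma_f' * (2*Nf)^b
2*Nf = (sigma_a / sigma_f')^(1/b)
2*Nf = (1572 / 1814)^(1/-0.106)
2*Nf = 3.86054
Nf = 1.93 cycles


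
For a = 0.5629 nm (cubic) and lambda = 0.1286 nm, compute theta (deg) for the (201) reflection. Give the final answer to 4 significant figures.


d = a / sqrt(h^2+k^2+l^2)
d = 0.5629 / sqrt(5) = 0.251737 nm
lambda = 2*d*sin(theta)  =>  sin(theta) = lambda / (2*d)
sin(theta) = 0.1286 / (2 * 0.251737) = 0.255426
theta = 14.8 deg


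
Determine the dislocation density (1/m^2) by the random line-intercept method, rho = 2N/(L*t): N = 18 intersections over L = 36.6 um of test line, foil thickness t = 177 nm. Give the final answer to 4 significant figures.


rho = 2N / (L * t)
L = 36.6 um = 3.66e-05 m, t = 177 nm = 1.77e-07 m
rho = 2 * 18 / (3.66e-05 * 1.77e-07)
rho = 5.557e+12 1/m^2


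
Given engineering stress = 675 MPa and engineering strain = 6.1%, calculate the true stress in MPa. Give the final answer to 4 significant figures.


sigma_true = sigma_eng * (1 + epsilon_eng)
sigma_true = 675 * (1 + 0.061)
sigma_true = 716.2 MPa


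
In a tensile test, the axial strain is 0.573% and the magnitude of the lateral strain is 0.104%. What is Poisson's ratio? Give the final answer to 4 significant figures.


nu = -epsilon_lat / epsilon_axial
Lateral strain is contraction (negative), so using magnitudes:
nu = 0.104 / 0.573
nu = 0.1815


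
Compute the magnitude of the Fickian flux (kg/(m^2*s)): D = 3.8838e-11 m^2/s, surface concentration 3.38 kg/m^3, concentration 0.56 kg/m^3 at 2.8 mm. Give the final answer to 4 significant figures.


J = -D * (dC/dx) = D * (C1 - C2) / dx
J = 3.8838e-11 * (3.38 - 0.56) / 2.8e-03
J = 3.912e-08 kg/(m^2*s)


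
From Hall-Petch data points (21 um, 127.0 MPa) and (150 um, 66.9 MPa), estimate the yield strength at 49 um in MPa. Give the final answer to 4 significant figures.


sigma_y = sigma0 + k / sqrt(d)
1/sqrt(d1) = 1/sqrt(2.1e-05) = 218.218;  1/sqrt(d2) = 81.6497
k = (sigma1 - sigma2) / (1/sqrt(d1) - 1/sqrt(d2)) = (127.0 - 66.9) / (218.218 - 81.6497) = 0.440073 MPa*m^0.5
sigma0 = sigma1 - k/sqrt(d1) = 127.0 - 0.440073*218.218 = 30.9682 MPa
sigma_y(d3) = 30.9682 + 0.440073 / sqrt(4.9e-05) = 93.84 MPa


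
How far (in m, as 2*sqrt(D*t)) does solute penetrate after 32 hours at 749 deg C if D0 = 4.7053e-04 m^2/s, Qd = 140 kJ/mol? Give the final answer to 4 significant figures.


Step 1: D = D0 * exp(-Qd/(R*T))
T = 1022.15 K
D = 4.7053e-04 * exp(-140e3 / (8.314 * 1022.15)) = 3.29571e-11 m^2/s
Step 2: L = 2*sqrt(D*t)
t = 32 h = 115200 s
L = 2*sqrt(3.29571e-11 * 115200) = 3.897e-03 m


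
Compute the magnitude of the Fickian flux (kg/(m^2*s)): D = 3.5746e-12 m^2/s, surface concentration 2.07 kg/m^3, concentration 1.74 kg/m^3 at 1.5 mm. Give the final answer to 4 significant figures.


J = -D * (dC/dx) = D * (C1 - C2) / dx
J = 3.5746e-12 * (2.07 - 1.74) / 1.5e-03
J = 7.864e-10 kg/(m^2*s)


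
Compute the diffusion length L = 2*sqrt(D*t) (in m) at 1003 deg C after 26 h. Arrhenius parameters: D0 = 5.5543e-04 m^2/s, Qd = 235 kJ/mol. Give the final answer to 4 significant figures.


Step 1: D = D0 * exp(-Qd/(R*T))
T = 1276.15 K
D = 5.5543e-04 * exp(-235e3 / (8.314 * 1276.15)) = 1.33474e-13 m^2/s
Step 2: L = 2*sqrt(D*t)
t = 26 h = 93600 s
L = 2*sqrt(1.33474e-13 * 93600) = 2.235e-04 m


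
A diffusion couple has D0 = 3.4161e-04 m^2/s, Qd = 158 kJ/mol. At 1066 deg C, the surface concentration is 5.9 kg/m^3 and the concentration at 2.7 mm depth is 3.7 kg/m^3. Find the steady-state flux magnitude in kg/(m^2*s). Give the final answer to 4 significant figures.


Step 1: D = D0 * exp(-Qd/(R*T))
T = 1066 + 273.15 = 1339.15 K
D = 3.4161e-04 * exp(-158e3 / (8.314 * 1339.15)) = 2.34633e-10 m^2/s
Step 2: J = D * (C1 - C2) / dx
J = 2.34633e-10 * (5.9 - 3.7) / 2.7e-03
J = 1.912e-07 kg/(m^2*s)


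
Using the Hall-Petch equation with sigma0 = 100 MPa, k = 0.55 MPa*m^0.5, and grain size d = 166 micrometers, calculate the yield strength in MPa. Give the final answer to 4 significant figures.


sigma_y = sigma0 + k / sqrt(d)
d = 166 um = 1.66e-04 m
sigma_y = 100 + 0.55 / sqrt(1.66e-04)
sigma_y = 142.7 MPa


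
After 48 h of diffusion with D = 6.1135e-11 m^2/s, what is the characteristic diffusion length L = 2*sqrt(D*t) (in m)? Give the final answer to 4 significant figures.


t = 48 hr = 172800 s
Diffusion length = 2*sqrt(D*t)
= 2*sqrt(6.1135e-11 * 172800)
= 6.501e-03 m


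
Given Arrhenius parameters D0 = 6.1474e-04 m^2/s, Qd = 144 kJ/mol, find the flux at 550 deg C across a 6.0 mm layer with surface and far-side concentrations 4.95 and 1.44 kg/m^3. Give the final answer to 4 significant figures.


Step 1: D = D0 * exp(-Qd/(R*T))
T = 550 + 273.15 = 823.15 K
D = 6.1474e-04 * exp(-144e3 / (8.314 * 823.15)) = 4.47251e-13 m^2/s
Step 2: J = D * (C1 - C2) / dx
J = 4.47251e-13 * (4.95 - 1.44) / 6e-03
J = 2.616e-10 kg/(m^2*s)


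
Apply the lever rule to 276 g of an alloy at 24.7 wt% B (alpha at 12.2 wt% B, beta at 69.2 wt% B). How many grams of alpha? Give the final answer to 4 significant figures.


f_alpha = (C_beta - C0) / (C_beta - C_alpha)
f_alpha = (69.2 - 24.7) / (69.2 - 12.2) = 0.780702
m_alpha = f_alpha * m_total = 0.780702 * 276 = 215.5 g


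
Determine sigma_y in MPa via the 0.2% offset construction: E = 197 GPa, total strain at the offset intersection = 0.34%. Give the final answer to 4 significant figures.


Offset strain = 0.002
Elastic strain at yield = total_strain - offset = 3.4e-03 - 0.002 = 1.4e-03
sigma_y = E * elastic_strain = 197000 * 1.4e-03
sigma_y = 275.8 MPa


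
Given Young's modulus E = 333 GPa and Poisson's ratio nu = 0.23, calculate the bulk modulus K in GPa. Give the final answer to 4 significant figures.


K = E / (3*(1-2*nu))
K = 333 / (3*(1-2*0.23))
K = 205.6 GPa


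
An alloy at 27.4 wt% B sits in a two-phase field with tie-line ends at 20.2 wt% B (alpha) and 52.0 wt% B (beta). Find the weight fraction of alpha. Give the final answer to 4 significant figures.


f_alpha = (C_beta - C0) / (C_beta - C_alpha)
f_alpha = (52.0 - 27.4) / (52.0 - 20.2)
f_alpha = 0.7736


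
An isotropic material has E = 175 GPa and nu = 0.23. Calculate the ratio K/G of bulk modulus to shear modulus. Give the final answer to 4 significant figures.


G = E / (2*(1+nu))
G = 175 / (2*(1+0.23)) = 71.1382 GPa
K = E / (3*(1-2*nu))
K = 175 / (3*(1-2*0.23)) = 108.025 GPa
K/G = 108.025 / 71.1382 = 1.519


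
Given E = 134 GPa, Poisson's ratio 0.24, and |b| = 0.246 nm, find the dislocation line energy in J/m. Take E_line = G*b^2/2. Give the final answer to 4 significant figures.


Step 1: G = E / (2*(1+nu))
G = 134 / (2*(1+0.24)) = 54.0323 GPa = 5.40323e+10 Pa
Step 2: E_line = G*b^2/2
b = 0.246 nm = 2.46e-10 m
E_line = 0.5 * 5.40323e+10 * (2.46e-10)^2 = 1.635e-09 J/m


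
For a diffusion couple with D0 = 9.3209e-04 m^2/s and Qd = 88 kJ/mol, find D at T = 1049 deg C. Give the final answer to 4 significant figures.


D = D0 * exp(-Qd / (R*T))
T = 1322.15 K
D = 9.3209e-04 * exp(-88e3 / (8.314 * 1322.15))
D = 3.109e-07 m^2/s


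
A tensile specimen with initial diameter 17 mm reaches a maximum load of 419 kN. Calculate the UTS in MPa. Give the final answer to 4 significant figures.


A0 = pi*(d/2)^2 = pi*(17/2)^2 = 226.98 mm^2
UTS = F_max / A0 = 419*1000 / 226.98
UTS = 1846 MPa


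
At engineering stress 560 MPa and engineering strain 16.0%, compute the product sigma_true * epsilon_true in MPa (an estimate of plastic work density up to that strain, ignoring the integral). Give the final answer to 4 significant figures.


sigma_true = sigma_eng * (1 + epsilon_eng)
sigma_true = 560 * (1 + 0.16) = 649.6 MPa
epsilon_true = ln(1 + epsilon_eng)
epsilon_true = ln(1 + 0.16) = 0.14842
sigma_true * epsilon_true = 649.6 * 0.14842 = 96.41 MPa


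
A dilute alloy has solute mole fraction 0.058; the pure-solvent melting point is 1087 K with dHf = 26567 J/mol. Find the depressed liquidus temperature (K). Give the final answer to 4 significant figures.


dT = R*Tm^2*x / dHf
dT = 8.314 * 1087^2 * 0.058 / 26567
dT = 21.4464 K
T_new = 1087 - 21.4464 = 1066 K


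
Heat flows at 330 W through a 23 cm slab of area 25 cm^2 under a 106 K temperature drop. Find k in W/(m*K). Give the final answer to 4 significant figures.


k = Q*L / (A*dT)
L = 0.23 m, A = 2.5e-03 m^2
k = 330 * 0.23 / (2.5e-03 * 106)
k = 286.4 W/(m*K)


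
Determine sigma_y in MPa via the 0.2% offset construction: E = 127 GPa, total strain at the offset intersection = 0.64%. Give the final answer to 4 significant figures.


Offset strain = 0.002
Elastic strain at yield = total_strain - offset = 6.4e-03 - 0.002 = 4.4e-03
sigma_y = E * elastic_strain = 127000 * 4.4e-03
sigma_y = 558.8 MPa


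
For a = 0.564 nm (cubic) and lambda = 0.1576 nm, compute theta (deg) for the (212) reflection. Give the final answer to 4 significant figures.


d = a / sqrt(h^2+k^2+l^2)
d = 0.564 / sqrt(9) = 0.188 nm
lambda = 2*d*sin(theta)  =>  sin(theta) = lambda / (2*d)
sin(theta) = 0.1576 / (2 * 0.188) = 0.419149
theta = 24.78 deg


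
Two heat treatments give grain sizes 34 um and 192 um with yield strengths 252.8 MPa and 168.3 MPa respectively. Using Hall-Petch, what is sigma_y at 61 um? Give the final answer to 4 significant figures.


sigma_y = sigma0 + k / sqrt(d)
1/sqrt(d1) = 1/sqrt(3.4e-05) = 171.499;  1/sqrt(d2) = 72.1688
k = (sigma1 - sigma2) / (1/sqrt(d1) - 1/sqrt(d2)) = (252.8 - 168.3) / (171.499 - 72.1688) = 0.850701 MPa*m^0.5
sigma0 = sigma1 - k/sqrt(d1) = 252.8 - 0.850701*171.499 = 106.906 MPa
sigma_y(d3) = 106.906 + 0.850701 / sqrt(6.1e-05) = 215.8 MPa


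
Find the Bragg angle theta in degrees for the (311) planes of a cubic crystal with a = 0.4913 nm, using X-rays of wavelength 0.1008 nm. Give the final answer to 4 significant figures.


d = a / sqrt(h^2+k^2+l^2)
d = 0.4913 / sqrt(11) = 0.148133 nm
lambda = 2*d*sin(theta)  =>  sin(theta) = lambda / (2*d)
sin(theta) = 0.1008 / (2 * 0.148133) = 0.340236
theta = 19.89 deg


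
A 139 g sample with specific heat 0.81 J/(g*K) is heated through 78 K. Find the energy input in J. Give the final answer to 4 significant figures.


Q = m * cp * dT
Q = 139 * 0.81 * 78
Q = 8782 J


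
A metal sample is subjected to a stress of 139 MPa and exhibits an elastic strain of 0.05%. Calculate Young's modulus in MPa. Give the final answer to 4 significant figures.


E = sigma / epsilon
epsilon = 0.05% = 5e-04
E = 139 / 5e-04
E = 278000 MPa


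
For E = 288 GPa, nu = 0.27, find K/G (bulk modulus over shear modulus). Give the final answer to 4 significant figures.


G = E / (2*(1+nu))
G = 288 / (2*(1+0.27)) = 113.386 GPa
K = E / (3*(1-2*nu))
K = 288 / (3*(1-2*0.27)) = 208.696 GPa
K/G = 208.696 / 113.386 = 1.841


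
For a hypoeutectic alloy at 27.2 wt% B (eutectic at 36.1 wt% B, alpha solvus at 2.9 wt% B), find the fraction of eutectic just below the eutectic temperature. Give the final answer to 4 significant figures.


f_primary = (C_e - C0) / (C_e - C_alpha_max)
f_primary = (36.1 - 27.2) / (36.1 - 2.9)
f_primary = 0.268072
f_eutectic = 1 - 0.268072 = 0.7319


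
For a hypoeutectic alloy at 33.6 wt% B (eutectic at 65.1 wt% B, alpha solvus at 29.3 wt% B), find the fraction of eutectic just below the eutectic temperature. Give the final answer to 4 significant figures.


f_primary = (C_e - C0) / (C_e - C_alpha_max)
f_primary = (65.1 - 33.6) / (65.1 - 29.3)
f_primary = 0.879888
f_eutectic = 1 - 0.879888 = 0.1201


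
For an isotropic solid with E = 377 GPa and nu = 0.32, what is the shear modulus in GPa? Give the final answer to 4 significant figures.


G = E / (2*(1+nu))
G = 377 / (2*(1+0.32))
G = 142.8 GPa


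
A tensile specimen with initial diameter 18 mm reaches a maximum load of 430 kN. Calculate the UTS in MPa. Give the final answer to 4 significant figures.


A0 = pi*(d/2)^2 = pi*(18/2)^2 = 254.469 mm^2
UTS = F_max / A0 = 430*1000 / 254.469
UTS = 1690 MPa


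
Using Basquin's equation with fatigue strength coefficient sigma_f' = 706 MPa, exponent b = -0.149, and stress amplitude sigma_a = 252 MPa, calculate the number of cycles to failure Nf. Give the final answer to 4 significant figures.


sigma_a = sigma_f' * (2*Nf)^b
2*Nf = (sigma_a / sigma_f')^(1/b)
2*Nf = (252 / 706)^(1/-0.149)
2*Nf = 1006.27
Nf = 503.1 cycles


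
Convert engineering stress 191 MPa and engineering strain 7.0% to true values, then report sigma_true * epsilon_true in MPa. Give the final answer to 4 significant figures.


sigma_true = sigma_eng * (1 + epsilon_eng)
sigma_true = 191 * (1 + 0.07) = 204.37 MPa
epsilon_true = ln(1 + epsilon_eng)
epsilon_true = ln(1 + 0.07) = 0.0676586
sigma_true * epsilon_true = 204.37 * 0.0676586 = 13.83 MPa


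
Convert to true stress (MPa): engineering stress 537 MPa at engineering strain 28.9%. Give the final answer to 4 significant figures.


sigma_true = sigma_eng * (1 + epsilon_eng)
sigma_true = 537 * (1 + 0.289)
sigma_true = 692.2 MPa


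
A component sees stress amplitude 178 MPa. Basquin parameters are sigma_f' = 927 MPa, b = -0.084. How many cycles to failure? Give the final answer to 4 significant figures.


sigma_a = sigma_f' * (2*Nf)^b
2*Nf = (sigma_a / sigma_f')^(1/b)
2*Nf = (178 / 927)^(1/-0.084)
2*Nf = 3.40145e+08
Nf = 1.701e+08 cycles


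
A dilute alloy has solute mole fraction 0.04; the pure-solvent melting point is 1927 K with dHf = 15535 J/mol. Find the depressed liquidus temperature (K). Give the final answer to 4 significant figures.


dT = R*Tm^2*x / dHf
dT = 8.314 * 1927^2 * 0.04 / 15535
dT = 79.4918 K
T_new = 1927 - 79.4918 = 1848 K


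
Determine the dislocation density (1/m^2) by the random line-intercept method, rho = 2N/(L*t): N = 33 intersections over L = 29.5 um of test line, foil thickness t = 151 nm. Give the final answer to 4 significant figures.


rho = 2N / (L * t)
L = 29.5 um = 2.95e-05 m, t = 151 nm = 1.51e-07 m
rho = 2 * 33 / (2.95e-05 * 1.51e-07)
rho = 1.482e+13 1/m^2


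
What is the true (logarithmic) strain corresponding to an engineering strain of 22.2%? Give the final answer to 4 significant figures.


epsilon_true = ln(1 + epsilon_eng)
epsilon_true = ln(1 + 0.222)
epsilon_true = 0.2005


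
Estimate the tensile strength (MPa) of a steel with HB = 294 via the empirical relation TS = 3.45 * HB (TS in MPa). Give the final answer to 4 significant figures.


TS (MPa) = 3.45 * HB
TS = 3.45 * 294
TS = 1014 MPa


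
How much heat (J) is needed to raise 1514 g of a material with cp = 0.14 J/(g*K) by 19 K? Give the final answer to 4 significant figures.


Q = m * cp * dT
Q = 1514 * 0.14 * 19
Q = 4027 J


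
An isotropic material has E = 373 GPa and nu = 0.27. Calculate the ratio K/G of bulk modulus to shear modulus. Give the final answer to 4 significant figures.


G = E / (2*(1+nu))
G = 373 / (2*(1+0.27)) = 146.85 GPa
K = E / (3*(1-2*nu))
K = 373 / (3*(1-2*0.27)) = 270.29 GPa
K/G = 270.29 / 146.85 = 1.841


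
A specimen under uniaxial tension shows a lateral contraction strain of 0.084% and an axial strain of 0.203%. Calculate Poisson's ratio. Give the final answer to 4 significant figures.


nu = -epsilon_lat / epsilon_axial
Lateral strain is contraction (negative), so using magnitudes:
nu = 0.084 / 0.203
nu = 0.4138


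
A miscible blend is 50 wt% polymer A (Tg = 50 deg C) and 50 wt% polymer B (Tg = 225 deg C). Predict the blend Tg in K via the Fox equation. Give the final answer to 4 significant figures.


1/Tg = w1/Tg1 + w2/Tg2 (in Kelvin)
Tg1 = 323.15 K, Tg2 = 498.15 K
1/Tg = 0.5/323.15 + 0.5/498.15
Tg = 392 K


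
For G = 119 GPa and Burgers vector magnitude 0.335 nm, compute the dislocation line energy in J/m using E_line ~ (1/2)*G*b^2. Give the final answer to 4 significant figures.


E = G*b^2/2
b = 0.335 nm = 3.35e-10 m
G = 119 GPa = 1.19e+11 Pa
E = 0.5 * 1.19e+11 * (3.35e-10)^2
E = 6.677e-09 J/m


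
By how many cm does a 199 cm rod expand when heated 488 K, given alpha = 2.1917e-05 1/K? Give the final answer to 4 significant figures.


dL = L0 * alpha * dT
dL = 199 * 2.1917e-05 * 488
dL = 2.128 cm


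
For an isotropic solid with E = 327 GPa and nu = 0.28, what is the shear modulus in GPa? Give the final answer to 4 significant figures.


G = E / (2*(1+nu))
G = 327 / (2*(1+0.28))
G = 127.7 GPa


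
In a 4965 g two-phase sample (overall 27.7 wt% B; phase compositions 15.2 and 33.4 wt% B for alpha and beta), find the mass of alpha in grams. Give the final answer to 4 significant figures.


f_alpha = (C_beta - C0) / (C_beta - C_alpha)
f_alpha = (33.4 - 27.7) / (33.4 - 15.2) = 0.313187
m_alpha = f_alpha * m_total = 0.313187 * 4965 = 1555 g


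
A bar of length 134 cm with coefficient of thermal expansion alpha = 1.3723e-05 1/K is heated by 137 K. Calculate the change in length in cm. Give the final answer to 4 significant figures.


dL = L0 * alpha * dT
dL = 134 * 1.3723e-05 * 137
dL = 0.2519 cm


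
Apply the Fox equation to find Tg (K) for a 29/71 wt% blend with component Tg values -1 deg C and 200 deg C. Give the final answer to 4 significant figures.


1/Tg = w1/Tg1 + w2/Tg2 (in Kelvin)
Tg1 = 272.15 K, Tg2 = 473.15 K
1/Tg = 0.29/272.15 + 0.71/473.15
Tg = 389.7 K


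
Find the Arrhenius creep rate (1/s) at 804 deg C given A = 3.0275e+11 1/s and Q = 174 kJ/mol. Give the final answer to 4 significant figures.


rate = A * exp(-Q / (R*T))
T = 804 + 273.15 = 1077.15 K
rate = 3.0275e+11 * exp(-174e3 / (8.314 * 1077.15))
rate = 1104 1/s


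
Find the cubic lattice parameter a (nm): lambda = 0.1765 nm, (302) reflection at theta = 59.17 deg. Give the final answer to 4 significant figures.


d = lambda / (2*sin(theta))
d = 0.1765 / (2*sin(59.17 deg))
d = 0.102773 nm
a = d * sqrt(h^2+k^2+l^2) = 0.102773 * sqrt(13)
a = 0.3706 nm


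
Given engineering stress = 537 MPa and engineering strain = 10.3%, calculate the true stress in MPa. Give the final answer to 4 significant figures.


sigma_true = sigma_eng * (1 + epsilon_eng)
sigma_true = 537 * (1 + 0.103)
sigma_true = 592.3 MPa


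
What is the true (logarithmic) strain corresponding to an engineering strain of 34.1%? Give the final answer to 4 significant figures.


epsilon_true = ln(1 + epsilon_eng)
epsilon_true = ln(1 + 0.341)
epsilon_true = 0.2934


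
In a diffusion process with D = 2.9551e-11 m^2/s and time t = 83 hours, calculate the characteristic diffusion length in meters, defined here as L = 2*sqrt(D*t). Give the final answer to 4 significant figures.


t = 83 hr = 298800 s
Diffusion length = 2*sqrt(D*t)
= 2*sqrt(2.9551e-11 * 298800)
= 5.943e-03 m


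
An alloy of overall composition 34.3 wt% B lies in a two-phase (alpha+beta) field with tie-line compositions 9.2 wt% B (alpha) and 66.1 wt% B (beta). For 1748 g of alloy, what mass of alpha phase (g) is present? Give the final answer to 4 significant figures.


f_alpha = (C_beta - C0) / (C_beta - C_alpha)
f_alpha = (66.1 - 34.3) / (66.1 - 9.2) = 0.558875
m_alpha = f_alpha * m_total = 0.558875 * 1748 = 976.9 g


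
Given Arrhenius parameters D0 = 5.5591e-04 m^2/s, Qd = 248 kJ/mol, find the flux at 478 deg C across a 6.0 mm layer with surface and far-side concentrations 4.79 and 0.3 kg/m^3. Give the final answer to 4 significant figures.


Step 1: D = D0 * exp(-Qd/(R*T))
T = 478 + 273.15 = 751.15 K
D = 5.5591e-04 * exp(-248e3 / (8.314 * 751.15)) = 3.15189e-21 m^2/s
Step 2: J = D * (C1 - C2) / dx
J = 3.15189e-21 * (4.79 - 0.3) / 6e-03
J = 2.359e-18 kg/(m^2*s)


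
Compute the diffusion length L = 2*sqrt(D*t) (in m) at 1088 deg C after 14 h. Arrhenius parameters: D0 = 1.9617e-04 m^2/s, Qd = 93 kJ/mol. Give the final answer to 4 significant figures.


Step 1: D = D0 * exp(-Qd/(R*T))
T = 1361.15 K
D = 1.9617e-04 * exp(-93e3 / (8.314 * 1361.15)) = 5.29168e-08 m^2/s
Step 2: L = 2*sqrt(D*t)
t = 14 h = 50400 s
L = 2*sqrt(5.29168e-08 * 50400) = 0.1033 m


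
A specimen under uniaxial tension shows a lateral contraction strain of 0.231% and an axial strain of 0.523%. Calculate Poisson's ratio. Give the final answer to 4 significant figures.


nu = -epsilon_lat / epsilon_axial
Lateral strain is contraction (negative), so using magnitudes:
nu = 0.231 / 0.523
nu = 0.4417


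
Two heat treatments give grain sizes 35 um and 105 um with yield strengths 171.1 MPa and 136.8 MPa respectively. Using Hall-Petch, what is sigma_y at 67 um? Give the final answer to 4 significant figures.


sigma_y = sigma0 + k / sqrt(d)
1/sqrt(d1) = 1/sqrt(3.5e-05) = 169.031;  1/sqrt(d2) = 97.59
k = (sigma1 - sigma2) / (1/sqrt(d1) - 1/sqrt(d2)) = (171.1 - 136.8) / (169.031 - 97.59) = 0.480118 MPa*m^0.5
sigma0 = sigma1 - k/sqrt(d1) = 171.1 - 0.480118*169.031 = 89.9453 MPa
sigma_y(d3) = 89.9453 + 0.480118 / sqrt(6.7e-05) = 148.6 MPa


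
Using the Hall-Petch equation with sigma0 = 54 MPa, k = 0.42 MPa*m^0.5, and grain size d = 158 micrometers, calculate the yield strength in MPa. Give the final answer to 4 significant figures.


sigma_y = sigma0 + k / sqrt(d)
d = 158 um = 1.58e-04 m
sigma_y = 54 + 0.42 / sqrt(1.58e-04)
sigma_y = 87.41 MPa


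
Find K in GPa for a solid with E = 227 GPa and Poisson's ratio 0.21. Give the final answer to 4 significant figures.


K = E / (3*(1-2*nu))
K = 227 / (3*(1-2*0.21))
K = 130.5 GPa


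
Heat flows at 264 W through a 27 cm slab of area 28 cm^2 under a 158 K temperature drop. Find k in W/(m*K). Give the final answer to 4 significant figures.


k = Q*L / (A*dT)
L = 0.27 m, A = 2.8e-03 m^2
k = 264 * 0.27 / (2.8e-03 * 158)
k = 161.1 W/(m*K)


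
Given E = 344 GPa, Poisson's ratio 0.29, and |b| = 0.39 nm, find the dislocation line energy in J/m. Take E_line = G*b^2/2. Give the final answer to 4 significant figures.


Step 1: G = E / (2*(1+nu))
G = 344 / (2*(1+0.29)) = 133.333 GPa = 1.33333e+11 Pa
Step 2: E_line = G*b^2/2
b = 0.39 nm = 3.9e-10 m
E_line = 0.5 * 1.33333e+11 * (3.9e-10)^2 = 1.014e-08 J/m


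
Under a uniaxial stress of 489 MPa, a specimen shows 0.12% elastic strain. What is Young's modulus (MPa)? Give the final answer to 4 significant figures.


E = sigma / epsilon
epsilon = 0.12% = 1.2e-03
E = 489 / 1.2e-03
E = 407500 MPa


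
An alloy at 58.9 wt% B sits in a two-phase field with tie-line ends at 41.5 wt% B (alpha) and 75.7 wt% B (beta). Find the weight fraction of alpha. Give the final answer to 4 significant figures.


f_alpha = (C_beta - C0) / (C_beta - C_alpha)
f_alpha = (75.7 - 58.9) / (75.7 - 41.5)
f_alpha = 0.4912


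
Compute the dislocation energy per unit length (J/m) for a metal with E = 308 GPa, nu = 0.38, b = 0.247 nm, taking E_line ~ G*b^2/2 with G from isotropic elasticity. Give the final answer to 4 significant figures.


Step 1: G = E / (2*(1+nu))
G = 308 / (2*(1+0.38)) = 111.594 GPa = 1.11594e+11 Pa
Step 2: E_line = G*b^2/2
b = 0.247 nm = 2.47e-10 m
E_line = 0.5 * 1.11594e+11 * (2.47e-10)^2 = 3.404e-09 J/m


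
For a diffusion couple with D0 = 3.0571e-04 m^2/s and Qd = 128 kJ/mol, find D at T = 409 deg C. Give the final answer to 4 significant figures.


D = D0 * exp(-Qd / (R*T))
T = 682.15 K
D = 3.0571e-04 * exp(-128e3 / (8.314 * 682.15))
D = 4.826e-14 m^2/s


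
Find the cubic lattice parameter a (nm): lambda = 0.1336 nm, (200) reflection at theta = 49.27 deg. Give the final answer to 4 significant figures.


d = lambda / (2*sin(theta))
d = 0.1336 / (2*sin(49.27 deg))
d = 0.0881507 nm
a = d * sqrt(h^2+k^2+l^2) = 0.0881507 * sqrt(4)
a = 0.1763 nm


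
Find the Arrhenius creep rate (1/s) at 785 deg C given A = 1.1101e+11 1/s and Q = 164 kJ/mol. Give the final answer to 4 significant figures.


rate = A * exp(-Q / (R*T))
T = 785 + 273.15 = 1058.15 K
rate = 1.1101e+11 * exp(-164e3 / (8.314 * 1058.15))
rate = 889.9 1/s


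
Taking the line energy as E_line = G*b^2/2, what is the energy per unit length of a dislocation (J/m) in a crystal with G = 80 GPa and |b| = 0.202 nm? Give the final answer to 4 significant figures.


E = G*b^2/2
b = 0.202 nm = 2.02e-10 m
G = 80 GPa = 8e+10 Pa
E = 0.5 * 8e+10 * (2.02e-10)^2
E = 1.632e-09 J/m


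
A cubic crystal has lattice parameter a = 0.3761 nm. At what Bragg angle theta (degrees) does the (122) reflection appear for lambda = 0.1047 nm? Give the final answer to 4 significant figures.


d = a / sqrt(h^2+k^2+l^2)
d = 0.3761 / sqrt(9) = 0.125367 nm
lambda = 2*d*sin(theta)  =>  sin(theta) = lambda / (2*d)
sin(theta) = 0.1047 / (2 * 0.125367) = 0.417575
theta = 24.68 deg


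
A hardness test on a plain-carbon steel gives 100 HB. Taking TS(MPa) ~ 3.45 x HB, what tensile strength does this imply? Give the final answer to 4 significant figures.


TS (MPa) = 3.45 * HB
TS = 3.45 * 100
TS = 345 MPa


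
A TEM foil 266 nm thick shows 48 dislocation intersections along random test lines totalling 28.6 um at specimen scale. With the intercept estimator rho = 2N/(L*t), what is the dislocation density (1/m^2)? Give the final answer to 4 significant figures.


rho = 2N / (L * t)
L = 28.6 um = 2.86e-05 m, t = 266 nm = 2.66e-07 m
rho = 2 * 48 / (2.86e-05 * 2.66e-07)
rho = 1.262e+13 1/m^2


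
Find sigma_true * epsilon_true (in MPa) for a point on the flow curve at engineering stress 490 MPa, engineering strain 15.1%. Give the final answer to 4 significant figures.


sigma_true = sigma_eng * (1 + epsilon_eng)
sigma_true = 490 * (1 + 0.151) = 563.99 MPa
epsilon_true = ln(1 + epsilon_eng)
epsilon_true = ln(1 + 0.151) = 0.140631
sigma_true * epsilon_true = 563.99 * 0.140631 = 79.31 MPa


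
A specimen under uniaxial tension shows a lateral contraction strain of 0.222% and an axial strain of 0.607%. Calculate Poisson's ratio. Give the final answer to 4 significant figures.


nu = -epsilon_lat / epsilon_axial
Lateral strain is contraction (negative), so using magnitudes:
nu = 0.222 / 0.607
nu = 0.3657


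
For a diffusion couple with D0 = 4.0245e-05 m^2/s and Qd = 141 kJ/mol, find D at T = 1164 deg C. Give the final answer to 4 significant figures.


D = D0 * exp(-Qd / (R*T))
T = 1437.15 K
D = 4.0245e-05 * exp(-141e3 / (8.314 * 1437.15))
D = 3.018e-10 m^2/s


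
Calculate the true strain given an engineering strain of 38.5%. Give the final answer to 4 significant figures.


epsilon_true = ln(1 + epsilon_eng)
epsilon_true = ln(1 + 0.385)
epsilon_true = 0.3257


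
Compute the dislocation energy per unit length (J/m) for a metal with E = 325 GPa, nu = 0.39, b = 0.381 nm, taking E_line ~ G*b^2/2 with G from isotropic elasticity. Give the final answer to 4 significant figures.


Step 1: G = E / (2*(1+nu))
G = 325 / (2*(1+0.39)) = 116.906 GPa = 1.16906e+11 Pa
Step 2: E_line = G*b^2/2
b = 0.381 nm = 3.81e-10 m
E_line = 0.5 * 1.16906e+11 * (3.81e-10)^2 = 8.485e-09 J/m


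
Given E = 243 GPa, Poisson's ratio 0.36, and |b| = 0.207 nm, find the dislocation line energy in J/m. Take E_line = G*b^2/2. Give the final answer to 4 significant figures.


Step 1: G = E / (2*(1+nu))
G = 243 / (2*(1+0.36)) = 89.3382 GPa = 8.93382e+10 Pa
Step 2: E_line = G*b^2/2
b = 0.207 nm = 2.07e-10 m
E_line = 0.5 * 8.93382e+10 * (2.07e-10)^2 = 1.914e-09 J/m


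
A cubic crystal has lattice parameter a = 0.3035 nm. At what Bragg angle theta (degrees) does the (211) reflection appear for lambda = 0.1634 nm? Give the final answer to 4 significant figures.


d = a / sqrt(h^2+k^2+l^2)
d = 0.3035 / sqrt(6) = 0.123903 nm
lambda = 2*d*sin(theta)  =>  sin(theta) = lambda / (2*d)
sin(theta) = 0.1634 / (2 * 0.123903) = 0.659385
theta = 41.25 deg


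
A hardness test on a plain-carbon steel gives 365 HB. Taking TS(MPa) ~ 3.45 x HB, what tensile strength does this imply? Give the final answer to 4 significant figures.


TS (MPa) = 3.45 * HB
TS = 3.45 * 365
TS = 1259 MPa


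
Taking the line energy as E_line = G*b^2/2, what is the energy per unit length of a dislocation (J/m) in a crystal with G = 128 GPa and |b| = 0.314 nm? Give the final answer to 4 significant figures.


E = G*b^2/2
b = 0.314 nm = 3.14e-10 m
G = 128 GPa = 1.28e+11 Pa
E = 0.5 * 1.28e+11 * (3.14e-10)^2
E = 6.31e-09 J/m


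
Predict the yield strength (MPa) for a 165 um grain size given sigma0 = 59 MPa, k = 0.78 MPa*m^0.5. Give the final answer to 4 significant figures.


sigma_y = sigma0 + k / sqrt(d)
d = 165 um = 1.65e-04 m
sigma_y = 59 + 0.78 / sqrt(1.65e-04)
sigma_y = 119.7 MPa


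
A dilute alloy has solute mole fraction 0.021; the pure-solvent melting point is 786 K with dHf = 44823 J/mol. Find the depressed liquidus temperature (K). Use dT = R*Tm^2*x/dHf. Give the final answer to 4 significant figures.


dT = R*Tm^2*x / dHf
dT = 8.314 * 786^2 * 0.021 / 44823
dT = 2.40643 K
T_new = 786 - 2.40643 = 783.6 K


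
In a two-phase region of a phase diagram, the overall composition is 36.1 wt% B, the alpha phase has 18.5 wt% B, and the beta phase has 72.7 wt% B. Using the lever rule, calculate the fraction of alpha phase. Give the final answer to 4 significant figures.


f_alpha = (C_beta - C0) / (C_beta - C_alpha)
f_alpha = (72.7 - 36.1) / (72.7 - 18.5)
f_alpha = 0.6753


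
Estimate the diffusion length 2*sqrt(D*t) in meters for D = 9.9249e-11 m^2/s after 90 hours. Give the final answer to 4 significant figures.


t = 90 hr = 324000 s
Diffusion length = 2*sqrt(D*t)
= 2*sqrt(9.9249e-11 * 324000)
= 0.01134 m


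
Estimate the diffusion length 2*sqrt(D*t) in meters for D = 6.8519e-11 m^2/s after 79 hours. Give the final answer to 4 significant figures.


t = 79 hr = 284400 s
Diffusion length = 2*sqrt(D*t)
= 2*sqrt(6.8519e-11 * 284400)
= 8.829e-03 m


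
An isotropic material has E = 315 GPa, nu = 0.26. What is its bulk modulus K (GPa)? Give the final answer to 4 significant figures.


K = E / (3*(1-2*nu))
K = 315 / (3*(1-2*0.26))
K = 218.8 GPa


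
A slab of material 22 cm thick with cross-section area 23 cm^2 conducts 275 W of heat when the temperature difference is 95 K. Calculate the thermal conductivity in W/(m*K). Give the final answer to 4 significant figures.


k = Q*L / (A*dT)
L = 0.22 m, A = 2.3e-03 m^2
k = 275 * 0.22 / (2.3e-03 * 95)
k = 276.9 W/(m*K)


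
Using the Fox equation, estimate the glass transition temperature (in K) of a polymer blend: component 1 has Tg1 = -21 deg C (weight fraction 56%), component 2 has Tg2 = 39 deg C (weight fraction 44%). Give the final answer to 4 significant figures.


1/Tg = w1/Tg1 + w2/Tg2 (in Kelvin)
Tg1 = 252.15 K, Tg2 = 312.15 K
1/Tg = 0.56/252.15 + 0.44/312.15
Tg = 275.4 K


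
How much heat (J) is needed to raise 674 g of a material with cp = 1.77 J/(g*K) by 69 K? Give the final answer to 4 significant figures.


Q = m * cp * dT
Q = 674 * 1.77 * 69
Q = 82320 J


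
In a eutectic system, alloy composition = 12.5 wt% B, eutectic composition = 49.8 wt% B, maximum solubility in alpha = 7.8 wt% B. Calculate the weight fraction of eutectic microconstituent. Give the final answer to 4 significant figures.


f_primary = (C_e - C0) / (C_e - C_alpha_max)
f_primary = (49.8 - 12.5) / (49.8 - 7.8)
f_primary = 0.888095
f_eutectic = 1 - 0.888095 = 0.1119
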